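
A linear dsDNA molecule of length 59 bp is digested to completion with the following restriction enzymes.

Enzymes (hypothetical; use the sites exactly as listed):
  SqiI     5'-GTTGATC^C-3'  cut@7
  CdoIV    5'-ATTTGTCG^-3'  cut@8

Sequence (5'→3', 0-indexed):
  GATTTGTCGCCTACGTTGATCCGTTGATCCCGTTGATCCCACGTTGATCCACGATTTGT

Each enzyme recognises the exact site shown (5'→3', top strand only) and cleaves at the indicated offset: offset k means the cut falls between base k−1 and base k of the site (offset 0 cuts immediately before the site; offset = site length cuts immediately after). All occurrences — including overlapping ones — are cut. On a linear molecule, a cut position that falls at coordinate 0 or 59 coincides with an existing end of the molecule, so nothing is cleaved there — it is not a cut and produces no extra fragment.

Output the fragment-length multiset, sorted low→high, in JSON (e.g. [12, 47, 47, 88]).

[8,9,9,10,11,12]

Site scan:
  SqiI (GTTGATCC, off=7): starts [14, 22, 31, 42] → cuts [21, 29, 38, 49]
  CdoIV (ATTTGTCG, off=8): starts [1] → cuts [9]

Pooled cuts: [9, 21, 29, 38, 49]

Fragment lengths:
  [0,9): 9 bp
  [9,21): 12 bp
  [21,29): 8 bp
  [29,38): 9 bp
  [38,49): 11 bp
  [49,59): 10 bp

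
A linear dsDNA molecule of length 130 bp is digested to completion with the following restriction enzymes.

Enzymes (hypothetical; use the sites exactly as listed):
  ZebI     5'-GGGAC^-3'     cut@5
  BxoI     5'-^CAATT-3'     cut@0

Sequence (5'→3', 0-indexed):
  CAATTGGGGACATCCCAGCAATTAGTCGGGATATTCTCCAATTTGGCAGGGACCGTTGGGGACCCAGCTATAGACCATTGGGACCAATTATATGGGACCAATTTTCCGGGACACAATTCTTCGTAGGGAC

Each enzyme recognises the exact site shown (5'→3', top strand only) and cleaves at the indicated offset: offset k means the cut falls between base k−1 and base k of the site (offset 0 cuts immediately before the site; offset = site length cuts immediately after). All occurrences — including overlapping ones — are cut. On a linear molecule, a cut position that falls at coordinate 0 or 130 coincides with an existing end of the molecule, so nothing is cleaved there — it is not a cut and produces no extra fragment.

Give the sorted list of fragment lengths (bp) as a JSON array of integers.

Scan for sites:
  ZebI (GGGAC, off=5): starts [6, 48, 58, 79, 93, 107, 125] → cuts [11, 53, 63, 84, 98, 112] (position 130 is a terminus of the linear molecule — no cut)
  BxoI (CAATT, off=0): starts [0, 18, 38, 84, 98, 113] → cuts [18, 38, 84, 98, 113] (position 0 is a terminus of the linear molecule — no cut)

All cut coordinates (distinct, sorted): [11, 18, 38, 53, 63, 84, 98, 112, 113]

Fragment lengths:
  [0,11): 11 bp
  [11,18): 7 bp
  [18,38): 20 bp
  [38,53): 15 bp
  [53,63): 10 bp
  [63,84): 21 bp
  [84,98): 14 bp
  [98,112): 14 bp
  [112,113): 1 bp
  [113,130): 17 bp

[1,7,10,11,14,14,15,17,20,21]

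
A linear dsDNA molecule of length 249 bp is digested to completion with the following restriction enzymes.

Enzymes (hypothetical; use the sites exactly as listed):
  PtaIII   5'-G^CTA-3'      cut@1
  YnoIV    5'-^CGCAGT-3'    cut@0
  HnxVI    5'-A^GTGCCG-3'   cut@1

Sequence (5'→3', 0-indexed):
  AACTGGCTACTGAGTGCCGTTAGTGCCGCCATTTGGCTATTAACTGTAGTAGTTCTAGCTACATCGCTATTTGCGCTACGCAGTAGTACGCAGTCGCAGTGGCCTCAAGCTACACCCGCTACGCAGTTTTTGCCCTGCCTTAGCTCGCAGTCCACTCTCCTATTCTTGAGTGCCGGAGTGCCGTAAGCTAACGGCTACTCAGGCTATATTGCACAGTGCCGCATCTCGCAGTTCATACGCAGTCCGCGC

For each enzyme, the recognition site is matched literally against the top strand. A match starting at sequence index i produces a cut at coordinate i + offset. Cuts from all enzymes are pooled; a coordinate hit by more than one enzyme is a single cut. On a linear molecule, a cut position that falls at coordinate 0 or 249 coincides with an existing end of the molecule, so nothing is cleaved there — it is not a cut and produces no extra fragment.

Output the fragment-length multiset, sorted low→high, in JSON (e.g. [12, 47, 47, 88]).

[3,3,6,6,7,7,8,8,9,9,9,9,10,10,11,11,12,12,14,15,22,24,24]

Per-enzyme occurrences:
  PtaIII GCTA/1: at [5, 35, 57, 65, 74, 108, 117, 186, 193, 202] ⇒ [6, 36, 58, 66, 75, 109, 118, 187, 194, 203]
  YnoIV CGCAGT/0: at [78, 88, 94, 121, 145, 226, 237] ⇒ [78, 88, 94, 121, 145, 226, 237]
  HnxVI AGTGCCG/1: at [12, 21, 168, 176, 214] ⇒ [13, 22, 169, 177, 215]

All cut coordinates (distinct, sorted): [6, 13, 22, 36, 58, 66, 75, 78, 88, 94, 109, 118, 121, 145, 169, 177, 187, 194, 203, 215, 226, 237]

Fragments:
  [0,6): 6 bp
  [6,13): 7 bp
  [13,22): 9 bp
  [22,36): 14 bp
  [36,58): 22 bp
  [58,66): 8 bp
  [66,75): 9 bp
  [75,78): 3 bp
  [78,88): 10 bp
  [88,94): 6 bp
  [94,109): 15 bp
  [109,118): 9 bp
  [118,121): 3 bp
  [121,145): 24 bp
  [145,169): 24 bp
  [169,177): 8 bp
  [177,187): 10 bp
  [187,194): 7 bp
  [194,203): 9 bp
  [203,215): 12 bp
  [215,226): 11 bp
  [226,237): 11 bp
  [237,249): 12 bp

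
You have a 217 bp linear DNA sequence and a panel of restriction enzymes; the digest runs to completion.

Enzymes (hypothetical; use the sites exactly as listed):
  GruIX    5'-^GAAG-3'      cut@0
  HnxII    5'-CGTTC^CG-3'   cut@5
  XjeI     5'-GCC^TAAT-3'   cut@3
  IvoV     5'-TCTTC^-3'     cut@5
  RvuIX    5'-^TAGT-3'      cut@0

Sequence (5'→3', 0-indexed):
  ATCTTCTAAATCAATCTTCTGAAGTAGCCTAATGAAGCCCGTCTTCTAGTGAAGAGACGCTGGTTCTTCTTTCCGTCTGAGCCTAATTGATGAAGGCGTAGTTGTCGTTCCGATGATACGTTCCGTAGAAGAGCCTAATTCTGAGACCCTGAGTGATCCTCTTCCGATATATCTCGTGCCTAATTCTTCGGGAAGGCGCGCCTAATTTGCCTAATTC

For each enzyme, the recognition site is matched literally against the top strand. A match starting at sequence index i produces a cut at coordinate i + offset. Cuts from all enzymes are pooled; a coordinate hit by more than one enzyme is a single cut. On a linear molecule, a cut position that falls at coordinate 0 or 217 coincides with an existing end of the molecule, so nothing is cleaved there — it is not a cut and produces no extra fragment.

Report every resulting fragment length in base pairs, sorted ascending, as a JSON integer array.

[1,2,4,4,4,6,6,7,8,8,9,9,9,11,12,13,13,13,14,16,19,29]

Site scan:
  GruIX (GAAG, off=0): starts [20, 33, 50, 91, 127, 191] → cuts [20, 33, 50, 91, 127, 191]
  HnxII (CGTTCCG, off=5): starts [105, 118] → cuts [110, 123]
  XjeI (GCCTAAT, off=3): starts [26, 80, 132, 177, 199, 208] → cuts [29, 83, 135, 180, 202, 211]
  IvoV (TCTTC, off=5): starts [1, 14, 41, 64, 159, 184] → cuts [6, 19, 46, 69, 164, 189]
  RvuIX (TAGT, off=0): starts [46, 98] → cuts [46, 98]

Pooled cuts: [6, 19, 20, 29, 33, 46, 50, 69, 83, 91, 98, 110, 123, 127, 135, 164, 180, 189, 191, 202, 211]

Fragment lengths:
  [0,6): 6 bp
  [6,19): 13 bp
  [19,20): 1 bp
  [20,29): 9 bp
  [29,33): 4 bp
  [33,46): 13 bp
  [46,50): 4 bp
  [50,69): 19 bp
  [69,83): 14 bp
  [83,91): 8 bp
  [91,98): 7 bp
  [98,110): 12 bp
  [110,123): 13 bp
  [123,127): 4 bp
  [127,135): 8 bp
  [135,164): 29 bp
  [164,180): 16 bp
  [180,189): 9 bp
  [189,191): 2 bp
  [191,202): 11 bp
  [202,211): 9 bp
  [211,217): 6 bp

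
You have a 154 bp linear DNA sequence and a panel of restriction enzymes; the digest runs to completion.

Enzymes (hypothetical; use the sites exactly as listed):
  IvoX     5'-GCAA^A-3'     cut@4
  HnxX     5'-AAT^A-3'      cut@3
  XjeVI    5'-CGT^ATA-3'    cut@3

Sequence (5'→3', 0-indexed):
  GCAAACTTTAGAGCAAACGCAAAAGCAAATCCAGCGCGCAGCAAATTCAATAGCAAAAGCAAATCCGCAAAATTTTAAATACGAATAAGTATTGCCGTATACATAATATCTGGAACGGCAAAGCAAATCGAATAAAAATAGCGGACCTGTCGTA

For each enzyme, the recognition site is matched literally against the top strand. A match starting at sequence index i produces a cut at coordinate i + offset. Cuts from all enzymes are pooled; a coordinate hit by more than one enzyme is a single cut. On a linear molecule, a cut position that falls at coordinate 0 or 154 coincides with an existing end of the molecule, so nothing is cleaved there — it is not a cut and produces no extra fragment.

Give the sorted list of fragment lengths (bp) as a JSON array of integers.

[4,5,5,6,6,6,6,6,7,7,8,9,10,12,12,14,15,16]

Scan for sites:
  IvoX GCAAA/4: at [0, 12, 18, 24, 40, 52, 58, 66, 117, 122] ⇒ [4, 16, 22, 28, 44, 56, 62, 70, 121, 126]
  HnxX AATA/3: at [48, 77, 83, 104, 130, 136] ⇒ [51, 80, 86, 107, 133, 139]
  XjeVI CGTATA/3: at [95] ⇒ [98]

All cut coordinates (distinct, sorted): [4, 16, 22, 28, 44, 51, 56, 62, 70, 80, 86, 98, 107, 121, 126, 133, 139]

Fragments:
  [0,4): 4 bp
  [4,16): 12 bp
  [16,22): 6 bp
  [22,28): 6 bp
  [28,44): 16 bp
  [44,51): 7 bp
  [51,56): 5 bp
  [56,62): 6 bp
  [62,70): 8 bp
  [70,80): 10 bp
  [80,86): 6 bp
  [86,98): 12 bp
  [98,107): 9 bp
  [107,121): 14 bp
  [121,126): 5 bp
  [126,133): 7 bp
  [133,139): 6 bp
  [139,154): 15 bp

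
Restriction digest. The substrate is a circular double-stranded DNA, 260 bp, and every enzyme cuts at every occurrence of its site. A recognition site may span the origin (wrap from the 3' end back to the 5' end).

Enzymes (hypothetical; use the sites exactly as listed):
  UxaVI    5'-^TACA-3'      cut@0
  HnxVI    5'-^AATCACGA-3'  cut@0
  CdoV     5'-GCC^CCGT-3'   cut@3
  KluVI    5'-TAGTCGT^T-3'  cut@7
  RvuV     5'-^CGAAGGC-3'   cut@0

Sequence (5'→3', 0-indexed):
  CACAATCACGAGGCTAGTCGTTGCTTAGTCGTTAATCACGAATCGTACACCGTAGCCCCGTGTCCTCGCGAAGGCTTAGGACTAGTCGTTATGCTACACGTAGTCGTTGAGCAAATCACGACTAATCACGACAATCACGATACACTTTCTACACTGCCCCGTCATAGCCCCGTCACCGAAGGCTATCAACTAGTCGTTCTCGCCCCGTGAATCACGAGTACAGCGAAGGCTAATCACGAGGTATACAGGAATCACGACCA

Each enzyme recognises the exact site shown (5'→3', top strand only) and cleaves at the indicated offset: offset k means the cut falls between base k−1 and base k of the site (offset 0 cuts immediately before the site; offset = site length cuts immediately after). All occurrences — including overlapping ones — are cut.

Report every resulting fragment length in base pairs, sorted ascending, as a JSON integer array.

[1,5,5,5,6,6,7,7,8,8,9,9,9,9,10,11,11,11,12,12,12,13,14,18,21,21]

Site scan:
  UxaVI TACA/0: at [45, 94, 140, 149, 218, 243] ⇒ [45, 94, 140, 149, 218, 243]
  HnxVI AATCACGA/0: at [3, 33, 113, 123, 132, 209, 231, 249] ⇒ [3, 33, 113, 123, 132, 209, 231, 249]
  CdoV GCCCCGT/3: at [54, 155, 166, 201] ⇒ [57, 158, 169, 204]
  KluVI TAGTCGTT/7: at [14, 25, 82, 100, 190] ⇒ [21, 32, 89, 107, 197]
  RvuV CGAAGGC/0: at [68, 176, 223] ⇒ [68, 176, 223]

Pooled cuts: [3, 21, 32, 33, 45, 57, 68, 89, 94, 107, 113, 123, 132, 140, 149, 158, 169, 176, 197, 204, 209, 218, 223, 231, 243, 249]

Fragments:
  3→21: 18 bp
  21→32: 11 bp
  32→33: 1 bp
  33→45: 12 bp
  45→57: 12 bp
  57→68: 11 bp
  68→89: 21 bp
  89→94: 5 bp
  94→107: 13 bp
  107→113: 6 bp
  113→123: 10 bp
  123→132: 9 bp
  132→140: 8 bp
  140→149: 9 bp
  149→158: 9 bp
  158→169: 11 bp
  169→176: 7 bp
  176→197: 21 bp
  197→204: 7 bp
  204→209: 5 bp
  209→218: 9 bp
  218→223: 5 bp
  223→231: 8 bp
  231→243: 12 bp
  243→249: 6 bp
  249→3 (wrap): 260-249+3 = 14 bp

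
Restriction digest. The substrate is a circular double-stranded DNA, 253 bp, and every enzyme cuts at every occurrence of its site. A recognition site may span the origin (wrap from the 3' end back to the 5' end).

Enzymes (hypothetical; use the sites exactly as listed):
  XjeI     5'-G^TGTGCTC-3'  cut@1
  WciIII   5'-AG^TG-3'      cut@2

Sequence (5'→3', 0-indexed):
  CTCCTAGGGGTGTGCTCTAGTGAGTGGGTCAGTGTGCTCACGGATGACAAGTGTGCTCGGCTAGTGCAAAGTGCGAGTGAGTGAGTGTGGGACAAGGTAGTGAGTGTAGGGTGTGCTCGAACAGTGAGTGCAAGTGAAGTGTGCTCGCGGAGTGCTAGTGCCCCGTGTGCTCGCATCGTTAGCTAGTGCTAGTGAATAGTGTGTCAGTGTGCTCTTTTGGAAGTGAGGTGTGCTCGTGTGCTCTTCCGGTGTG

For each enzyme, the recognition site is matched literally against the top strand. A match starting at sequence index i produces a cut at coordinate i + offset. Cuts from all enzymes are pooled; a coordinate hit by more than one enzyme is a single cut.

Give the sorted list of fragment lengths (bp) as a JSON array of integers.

[4,4,4,4,4,5,5,6,6,6,6,7,7,7,7,8,8,8,10,13,13,13,13,14,15,16,19,21]

Per-enzyme occurrences:
  XjeI GTGTGCTC/1: at [9, 31, 50, 110, 138, 164, 206, 227, 235, 248] ⇒ [10, 32, 51, 111, 139, 165, 207, 228, 236, 249]
  WciIII AGTG/2: at [18, 22, 30, 49, 62, 69, 75, 79, 83, 98, 102, 122, 126, 132, 137, 150, 156, 184, 190, 197, 205, 221] ⇒ [20, 24, 32, 51, 64, 71, 77, 81, 85, 100, 104, 124, 128, 134, 139, 152, 158, 186, 192, 199, 207, 223]

Pooled cuts: [10, 20, 24, 32, 51, 64, 71, 77, 81, 85, 100, 104, 111, 124, 128, 134, 139, 152, 158, 165, 186, 192, 199, 207, 223, 228, 236, 249]

Fragment lengths:
  10→20: 10 bp
  20→24: 4 bp
  24→32: 8 bp
  32→51: 19 bp
  51→64: 13 bp
  64→71: 7 bp
  71→77: 6 bp
  77→81: 4 bp
  81→85: 4 bp
  85→100: 15 bp
  100→104: 4 bp
  104→111: 7 bp
  111→124: 13 bp
  124→128: 4 bp
  128→134: 6 bp
  134→139: 5 bp
  139→152: 13 bp
  152→158: 6 bp
  158→165: 7 bp
  165→186: 21 bp
  186→192: 6 bp
  192→199: 7 bp
  199→207: 8 bp
  207→223: 16 bp
  223→228: 5 bp
  228→236: 8 bp
  236→249: 13 bp
  249→10 (wrap): 253-249+10 = 14 bp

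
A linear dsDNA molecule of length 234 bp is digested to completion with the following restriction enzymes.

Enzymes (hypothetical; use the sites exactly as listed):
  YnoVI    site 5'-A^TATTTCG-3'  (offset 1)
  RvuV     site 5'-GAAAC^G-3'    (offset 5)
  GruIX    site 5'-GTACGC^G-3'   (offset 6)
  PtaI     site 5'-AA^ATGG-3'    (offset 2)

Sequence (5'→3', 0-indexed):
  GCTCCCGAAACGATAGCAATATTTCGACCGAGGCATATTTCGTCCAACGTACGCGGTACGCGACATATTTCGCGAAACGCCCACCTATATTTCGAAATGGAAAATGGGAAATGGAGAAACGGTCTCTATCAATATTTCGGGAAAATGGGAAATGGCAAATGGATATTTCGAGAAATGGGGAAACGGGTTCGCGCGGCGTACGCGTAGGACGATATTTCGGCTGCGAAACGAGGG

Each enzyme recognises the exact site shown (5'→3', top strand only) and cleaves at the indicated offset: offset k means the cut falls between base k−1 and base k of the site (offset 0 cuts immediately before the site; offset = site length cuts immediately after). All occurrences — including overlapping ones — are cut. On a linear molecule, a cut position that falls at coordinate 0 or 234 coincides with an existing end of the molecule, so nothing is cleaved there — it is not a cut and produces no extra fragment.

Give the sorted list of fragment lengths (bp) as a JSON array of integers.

[4,5,5,7,7,7,7,7,8,9,9,9,10,10,11,11,12,12,13,16,17,19,19]

Per-enzyme occurrences:
  YnoVI (ATATTTCG, off=1): starts [18, 34, 64, 86, 131, 162, 211] → cuts [19, 35, 65, 87, 132, 163, 212]
  RvuV (GAAACG, off=5): starts [6, 73, 115, 179, 224] → cuts [11, 78, 120, 184, 229]
  GruIX (GTACGCG, off=6): starts [48, 55, 197] → cuts [54, 61, 203]
  PtaI (AAATGG, off=2): starts [94, 101, 108, 142, 149, 156, 172] → cuts [96, 103, 110, 144, 151, 158, 174]

All cut coordinates (distinct, sorted): [11, 19, 35, 54, 61, 65, 78, 87, 96, 103, 110, 120, 132, 144, 151, 158, 163, 174, 184, 203, 212, 229]

Fragments:
  [0,11): 11 bp
  [11,19): 8 bp
  [19,35): 16 bp
  [35,54): 19 bp
  [54,61): 7 bp
  [61,65): 4 bp
  [65,78): 13 bp
  [78,87): 9 bp
  [87,96): 9 bp
  [96,103): 7 bp
  [103,110): 7 bp
  [110,120): 10 bp
  [120,132): 12 bp
  [132,144): 12 bp
  [144,151): 7 bp
  [151,158): 7 bp
  [158,163): 5 bp
  [163,174): 11 bp
  [174,184): 10 bp
  [184,203): 19 bp
  [203,212): 9 bp
  [212,229): 17 bp
  [229,234): 5 bp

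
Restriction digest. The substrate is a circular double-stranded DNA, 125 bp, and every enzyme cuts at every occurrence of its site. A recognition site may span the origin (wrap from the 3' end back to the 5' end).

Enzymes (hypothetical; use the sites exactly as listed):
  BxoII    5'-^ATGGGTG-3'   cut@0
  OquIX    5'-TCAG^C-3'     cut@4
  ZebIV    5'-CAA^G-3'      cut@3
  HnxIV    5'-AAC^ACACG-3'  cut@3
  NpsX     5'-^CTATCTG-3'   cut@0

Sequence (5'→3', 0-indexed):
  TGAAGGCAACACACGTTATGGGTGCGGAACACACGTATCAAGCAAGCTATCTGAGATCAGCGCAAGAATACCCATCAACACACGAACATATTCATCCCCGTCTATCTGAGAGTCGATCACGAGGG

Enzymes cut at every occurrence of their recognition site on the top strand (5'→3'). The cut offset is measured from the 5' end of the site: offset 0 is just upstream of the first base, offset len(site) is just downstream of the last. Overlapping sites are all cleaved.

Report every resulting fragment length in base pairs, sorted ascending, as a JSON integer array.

Scan for sites:
  BxoII (ATGGGTG, off=0): starts [17] → cuts [17]
  OquIX (TCAGC, off=4): starts [56] → cuts [60]
  ZebIV (CAAG, off=3): starts [38, 42, 62] → cuts [41, 45, 65]
  HnxIV (AACACACG, off=3): starts [7, 27, 76] → cuts [10, 30, 79]
  NpsX (CTATCTG, off=0): starts [46, 101] → cuts [46, 101]

All cut coordinates (distinct, sorted): [10, 17, 30, 41, 45, 46, 60, 65, 79, 101]

Fragments:
  10→17: 7 bp
  17→30: 13 bp
  30→41: 11 bp
  41→45: 4 bp
  45→46: 1 bp
  46→60: 14 bp
  60→65: 5 bp
  65→79: 14 bp
  79→101: 22 bp
  101→10 (wrap): 125-101+10 = 34 bp

[1,4,5,7,11,13,14,14,22,34]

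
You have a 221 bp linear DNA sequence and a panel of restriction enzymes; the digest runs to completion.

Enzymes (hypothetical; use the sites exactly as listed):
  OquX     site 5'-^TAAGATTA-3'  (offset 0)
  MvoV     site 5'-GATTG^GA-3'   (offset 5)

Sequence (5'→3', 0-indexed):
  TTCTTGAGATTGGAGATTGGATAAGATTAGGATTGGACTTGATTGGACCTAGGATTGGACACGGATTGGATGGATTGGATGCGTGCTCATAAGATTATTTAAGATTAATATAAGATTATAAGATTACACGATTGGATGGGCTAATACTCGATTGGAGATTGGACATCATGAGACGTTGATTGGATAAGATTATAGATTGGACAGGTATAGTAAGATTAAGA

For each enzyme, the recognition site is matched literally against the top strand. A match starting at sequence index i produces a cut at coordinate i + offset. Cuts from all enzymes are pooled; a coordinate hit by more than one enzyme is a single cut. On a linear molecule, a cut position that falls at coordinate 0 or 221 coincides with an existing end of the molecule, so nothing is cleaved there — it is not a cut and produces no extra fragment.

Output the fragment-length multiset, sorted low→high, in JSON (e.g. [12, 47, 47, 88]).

Per-enzyme occurrences:
  OquX (TAAGATTA, off=0): starts [21, 89, 99, 110, 118, 184, 210] → cuts [21, 89, 99, 110, 118, 184, 210]
  MvoV (GATTGGA, off=5): starts [7, 14, 30, 40, 52, 63, 72, 129, 149, 156, 177, 194] → cuts [12, 19, 35, 45, 57, 68, 77, 134, 154, 161, 182, 199]

Pooled cuts: [12, 19, 21, 35, 45, 57, 68, 77, 89, 99, 110, 118, 134, 154, 161, 182, 184, 199, 210]

Fragment lengths:
  [0,12): 12 bp
  [12,19): 7 bp
  [19,21): 2 bp
  [21,35): 14 bp
  [35,45): 10 bp
  [45,57): 12 bp
  [57,68): 11 bp
  [68,77): 9 bp
  [77,89): 12 bp
  [89,99): 10 bp
  [99,110): 11 bp
  [110,118): 8 bp
  [118,134): 16 bp
  [134,154): 20 bp
  [154,161): 7 bp
  [161,182): 21 bp
  [182,184): 2 bp
  [184,199): 15 bp
  [199,210): 11 bp
  [210,221): 11 bp

[2,2,7,7,8,9,10,10,11,11,11,11,12,12,12,14,15,16,20,21]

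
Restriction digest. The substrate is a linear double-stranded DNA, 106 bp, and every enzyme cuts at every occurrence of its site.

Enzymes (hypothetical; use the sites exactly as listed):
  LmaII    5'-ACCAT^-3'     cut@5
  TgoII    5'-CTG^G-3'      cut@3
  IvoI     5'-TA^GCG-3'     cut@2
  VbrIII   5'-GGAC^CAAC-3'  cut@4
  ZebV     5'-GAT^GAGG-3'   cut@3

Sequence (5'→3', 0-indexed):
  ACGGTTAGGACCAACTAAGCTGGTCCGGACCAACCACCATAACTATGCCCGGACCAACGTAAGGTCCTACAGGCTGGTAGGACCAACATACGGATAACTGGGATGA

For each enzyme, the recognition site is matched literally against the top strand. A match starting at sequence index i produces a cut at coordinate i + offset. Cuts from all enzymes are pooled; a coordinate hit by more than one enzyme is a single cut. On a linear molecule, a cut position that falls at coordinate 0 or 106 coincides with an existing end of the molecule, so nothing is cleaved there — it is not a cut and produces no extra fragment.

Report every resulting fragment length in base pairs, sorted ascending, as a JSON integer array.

Scan for sites:
  LmaII (ACCAT, off=5): starts [35] → cuts [40]
  TgoII (CTGG, off=3): starts [19, 73, 97] → cuts [22, 76, 100]
  IvoI (TAGCG, off=2): no sites
  VbrIII (GGACCAAC, off=4): starts [7, 26, 50, 79] → cuts [11, 30, 54, 83]
  ZebV (GATGAGG, off=3): no sites

Pooled cuts: [11, 22, 30, 40, 54, 76, 83, 100]

Fragments:
  [0,11): 11 bp
  [11,22): 11 bp
  [22,30): 8 bp
  [30,40): 10 bp
  [40,54): 14 bp
  [54,76): 22 bp
  [76,83): 7 bp
  [83,100): 17 bp
  [100,106): 6 bp

[6,7,8,10,11,11,14,17,22]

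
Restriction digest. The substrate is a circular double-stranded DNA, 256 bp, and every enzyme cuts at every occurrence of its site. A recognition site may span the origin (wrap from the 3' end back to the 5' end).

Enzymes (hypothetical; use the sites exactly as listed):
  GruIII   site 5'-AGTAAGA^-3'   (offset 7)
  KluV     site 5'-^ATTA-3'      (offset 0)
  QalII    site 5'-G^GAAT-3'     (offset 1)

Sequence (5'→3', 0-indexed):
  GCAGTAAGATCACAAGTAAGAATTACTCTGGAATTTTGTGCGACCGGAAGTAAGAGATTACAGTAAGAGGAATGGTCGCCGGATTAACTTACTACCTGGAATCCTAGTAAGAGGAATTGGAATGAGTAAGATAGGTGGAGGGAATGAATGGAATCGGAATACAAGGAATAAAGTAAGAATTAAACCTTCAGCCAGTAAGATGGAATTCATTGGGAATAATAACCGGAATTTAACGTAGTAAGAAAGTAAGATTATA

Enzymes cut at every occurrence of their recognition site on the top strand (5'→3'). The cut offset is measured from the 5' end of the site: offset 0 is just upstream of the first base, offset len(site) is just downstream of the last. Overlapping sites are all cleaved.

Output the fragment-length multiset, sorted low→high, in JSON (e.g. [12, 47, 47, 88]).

[1,1,1,1,2,6,6,7,9,9,9,10,11,12,12,12,12,13,13,14,14,16,18,22,25]

Scan for sites:
  GruIII (AGTAAGA, off=7): starts [2, 14, 48, 61, 105, 124, 171, 193, 236, 244] → cuts [9, 21, 55, 68, 112, 131, 178, 200, 243, 251]
  KluV (ATTA, off=0): starts [21, 56, 82, 178, 250] → cuts [21, 56, 82, 178, 250]
  QalII (GGAAT, off=1): starts [29, 68, 97, 112, 118, 140, 149, 155, 164, 201, 212, 224] → cuts [30, 69, 98, 113, 119, 141, 150, 156, 165, 202, 213, 225]

Pooled cuts: [9, 21, 30, 55, 56, 68, 69, 82, 98, 112, 113, 119, 131, 141, 150, 156, 165, 178, 200, 202, 213, 225, 243, 250, 251]

Fragment lengths:
  9→21: 12 bp
  21→30: 9 bp
  30→55: 25 bp
  55→56: 1 bp
  56→68: 12 bp
  68→69: 1 bp
  69→82: 13 bp
  82→98: 16 bp
  98→112: 14 bp
  112→113: 1 bp
  113→119: 6 bp
  119→131: 12 bp
  131→141: 10 bp
  141→150: 9 bp
  150→156: 6 bp
  156→165: 9 bp
  165→178: 13 bp
  178→200: 22 bp
  200→202: 2 bp
  202→213: 11 bp
  213→225: 12 bp
  225→243: 18 bp
  243→250: 7 bp
  250→251: 1 bp
  251→9 (wrap): 256-251+9 = 14 bp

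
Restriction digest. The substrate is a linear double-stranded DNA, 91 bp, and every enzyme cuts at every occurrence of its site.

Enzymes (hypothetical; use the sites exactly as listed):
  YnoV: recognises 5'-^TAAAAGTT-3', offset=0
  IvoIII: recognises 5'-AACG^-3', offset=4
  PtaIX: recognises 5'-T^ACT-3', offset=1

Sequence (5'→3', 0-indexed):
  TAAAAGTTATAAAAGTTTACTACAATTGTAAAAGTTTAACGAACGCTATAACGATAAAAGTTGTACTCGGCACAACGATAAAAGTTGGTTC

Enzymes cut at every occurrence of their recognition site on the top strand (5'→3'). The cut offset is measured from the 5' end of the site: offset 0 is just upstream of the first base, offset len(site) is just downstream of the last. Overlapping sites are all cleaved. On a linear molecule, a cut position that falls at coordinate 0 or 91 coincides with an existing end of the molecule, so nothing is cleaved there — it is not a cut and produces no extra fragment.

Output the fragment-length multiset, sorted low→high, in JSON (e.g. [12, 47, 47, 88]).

[1,1,4,8,9,9,10,10,13,13,13]

Site scan:
  YnoV (TAAAAGTT, off=0): starts [0, 9, 28, 54, 78] → cuts [9, 28, 54, 78] (position 0 is a terminus of the linear molecule — no cut)
  IvoIII (AACG, off=4): starts [37, 41, 49, 73] → cuts [41, 45, 53, 77]
  PtaIX (TACT, off=1): starts [17, 63] → cuts [18, 64]

Pooled cuts: [9, 18, 28, 41, 45, 53, 54, 64, 77, 78]

Fragments:
  [0,9): 9 bp
  [9,18): 9 bp
  [18,28): 10 bp
  [28,41): 13 bp
  [41,45): 4 bp
  [45,53): 8 bp
  [53,54): 1 bp
  [54,64): 10 bp
  [64,77): 13 bp
  [77,78): 1 bp
  [78,91): 13 bp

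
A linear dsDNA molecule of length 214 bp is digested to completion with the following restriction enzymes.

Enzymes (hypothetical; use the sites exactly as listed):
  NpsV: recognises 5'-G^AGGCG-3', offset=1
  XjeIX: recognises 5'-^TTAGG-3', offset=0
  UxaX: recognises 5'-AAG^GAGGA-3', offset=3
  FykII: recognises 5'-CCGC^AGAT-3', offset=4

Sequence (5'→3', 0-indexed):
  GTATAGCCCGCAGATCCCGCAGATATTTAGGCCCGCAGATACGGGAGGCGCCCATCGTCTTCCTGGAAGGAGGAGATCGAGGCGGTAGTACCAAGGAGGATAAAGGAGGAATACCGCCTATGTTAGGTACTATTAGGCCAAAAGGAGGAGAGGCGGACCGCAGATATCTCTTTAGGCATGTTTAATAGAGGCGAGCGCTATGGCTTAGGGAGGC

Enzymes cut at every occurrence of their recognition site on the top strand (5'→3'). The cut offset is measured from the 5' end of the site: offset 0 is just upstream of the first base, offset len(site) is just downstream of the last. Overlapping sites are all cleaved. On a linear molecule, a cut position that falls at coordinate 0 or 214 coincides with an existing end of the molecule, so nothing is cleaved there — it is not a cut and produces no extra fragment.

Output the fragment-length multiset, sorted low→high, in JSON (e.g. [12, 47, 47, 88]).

[6,6,9,9,10,10,10,10,10,10,11,11,12,16,16,17,17,24]

Per-enzyme occurrences:
  NpsV (GAGGCG, off=1): starts [44, 78, 149, 187] → cuts [45, 79, 150, 188]
  XjeIX (TTAGG, off=0): starts [26, 122, 132, 171, 204] → cuts [26, 122, 132, 171, 204]
  UxaX (AAGGAGGA, off=3): starts [66, 92, 102, 141] → cuts [69, 95, 105, 144]
  FykII (CCGCAGAT, off=4): starts [7, 16, 32, 157] → cuts [11, 20, 36, 161]

All cut coordinates (distinct, sorted): [11, 20, 26, 36, 45, 69, 79, 95, 105, 122, 132, 144, 150, 161, 171, 188, 204]

Fragments:
  [0,11): 11 bp
  [11,20): 9 bp
  [20,26): 6 bp
  [26,36): 10 bp
  [36,45): 9 bp
  [45,69): 24 bp
  [69,79): 10 bp
  [79,95): 16 bp
  [95,105): 10 bp
  [105,122): 17 bp
  [122,132): 10 bp
  [132,144): 12 bp
  [144,150): 6 bp
  [150,161): 11 bp
  [161,171): 10 bp
  [171,188): 17 bp
  [188,204): 16 bp
  [204,214): 10 bp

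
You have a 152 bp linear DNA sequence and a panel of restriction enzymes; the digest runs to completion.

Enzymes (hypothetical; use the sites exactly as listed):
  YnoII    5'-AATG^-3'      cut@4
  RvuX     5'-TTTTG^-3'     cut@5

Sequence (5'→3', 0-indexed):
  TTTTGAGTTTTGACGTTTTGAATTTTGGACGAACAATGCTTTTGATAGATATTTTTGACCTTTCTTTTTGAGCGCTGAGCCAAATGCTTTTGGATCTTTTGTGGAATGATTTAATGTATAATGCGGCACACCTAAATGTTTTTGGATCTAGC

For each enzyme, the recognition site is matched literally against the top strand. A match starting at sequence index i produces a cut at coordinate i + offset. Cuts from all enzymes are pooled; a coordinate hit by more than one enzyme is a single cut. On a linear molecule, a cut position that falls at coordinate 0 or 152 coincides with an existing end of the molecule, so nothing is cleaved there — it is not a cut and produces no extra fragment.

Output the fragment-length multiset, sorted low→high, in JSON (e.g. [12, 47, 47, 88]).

[5,6,6,6,7,7,7,7,8,8,8,9,11,13,13,15,16]

Site scan:
  YnoII AATG/4: at [34, 82, 104, 112, 119, 134] ⇒ [38, 86, 108, 116, 123, 138]
  RvuX TTTTG/5: at [0, 7, 15, 22, 39, 52, 65, 87, 96, 139] ⇒ [5, 12, 20, 27, 44, 57, 70, 92, 101, 144]

All cut coordinates (distinct, sorted): [5, 12, 20, 27, 38, 44, 57, 70, 86, 92, 101, 108, 116, 123, 138, 144]

Fragments:
  [0,5): 5 bp
  [5,12): 7 bp
  [12,20): 8 bp
  [20,27): 7 bp
  [27,38): 11 bp
  [38,44): 6 bp
  [44,57): 13 bp
  [57,70): 13 bp
  [70,86): 16 bp
  [86,92): 6 bp
  [92,101): 9 bp
  [101,108): 7 bp
  [108,116): 8 bp
  [116,123): 7 bp
  [123,138): 15 bp
  [138,144): 6 bp
  [144,152): 8 bp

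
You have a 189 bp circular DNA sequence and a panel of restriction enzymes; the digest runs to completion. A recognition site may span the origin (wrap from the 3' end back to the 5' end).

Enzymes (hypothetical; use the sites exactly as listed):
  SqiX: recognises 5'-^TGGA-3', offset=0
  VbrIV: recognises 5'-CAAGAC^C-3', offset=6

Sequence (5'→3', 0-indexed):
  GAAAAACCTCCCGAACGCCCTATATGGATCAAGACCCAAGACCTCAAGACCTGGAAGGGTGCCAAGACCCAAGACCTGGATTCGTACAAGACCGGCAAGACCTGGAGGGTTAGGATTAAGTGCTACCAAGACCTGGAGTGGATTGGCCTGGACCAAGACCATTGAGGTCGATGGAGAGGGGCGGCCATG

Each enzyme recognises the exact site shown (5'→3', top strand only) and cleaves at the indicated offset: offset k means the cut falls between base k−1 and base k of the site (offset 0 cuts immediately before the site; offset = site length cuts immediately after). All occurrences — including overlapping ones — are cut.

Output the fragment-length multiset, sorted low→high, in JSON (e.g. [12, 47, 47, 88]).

[1,1,1,1,5,7,7,8,9,10,11,11,12,16,16,17,26,30]

Site scan:
  SqiX TGGA/0: at [24, 51, 76, 102, 133, 138, 148, 171, 187] ⇒ [24, 51, 76, 102, 133, 138, 148, 171, 187]
  VbrIV CAAGACC/6: at [29, 36, 44, 62, 69, 86, 95, 126, 153] ⇒ [35, 42, 50, 68, 75, 92, 101, 132, 159]

Pooled cuts: [24, 35, 42, 50, 51, 68, 75, 76, 92, 101, 102, 132, 133, 138, 148, 159, 171, 187]

Fragments:
  24→35: 11 bp
  35→42: 7 bp
  42→50: 8 bp
  50→51: 1 bp
  51→68: 17 bp
  68→75: 7 bp
  75→76: 1 bp
  76→92: 16 bp
  92→101: 9 bp
  101→102: 1 bp
  102→132: 30 bp
  132→133: 1 bp
  133→138: 5 bp
  138→148: 10 bp
  148→159: 11 bp
  159→171: 12 bp
  171→187: 16 bp
  187→24 (wrap): 189-187+24 = 26 bp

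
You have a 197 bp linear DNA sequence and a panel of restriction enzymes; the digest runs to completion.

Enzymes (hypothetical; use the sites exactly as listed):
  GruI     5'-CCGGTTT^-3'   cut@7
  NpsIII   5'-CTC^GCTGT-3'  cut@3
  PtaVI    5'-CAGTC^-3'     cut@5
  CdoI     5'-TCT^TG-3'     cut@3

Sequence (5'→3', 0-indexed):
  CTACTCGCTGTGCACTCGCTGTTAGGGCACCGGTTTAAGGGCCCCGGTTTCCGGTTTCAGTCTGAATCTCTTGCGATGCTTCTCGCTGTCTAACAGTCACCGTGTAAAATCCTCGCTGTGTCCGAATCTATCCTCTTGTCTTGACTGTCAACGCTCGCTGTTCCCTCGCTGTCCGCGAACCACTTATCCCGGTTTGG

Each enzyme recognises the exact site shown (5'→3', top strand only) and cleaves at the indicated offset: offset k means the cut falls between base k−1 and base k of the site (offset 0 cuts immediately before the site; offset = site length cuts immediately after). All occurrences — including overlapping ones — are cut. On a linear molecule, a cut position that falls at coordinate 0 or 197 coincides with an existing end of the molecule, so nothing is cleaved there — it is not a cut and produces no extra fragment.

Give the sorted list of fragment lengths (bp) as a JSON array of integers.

Scan for sites:
  GruI CCGGTTT/7: at [29, 43, 50, 188] ⇒ [36, 50, 57, 195]
  NpsIII CTCGCTGT/3: at [3, 14, 81, 111, 153, 164] ⇒ [6, 17, 84, 114, 156, 167]
  PtaVI CAGTC/5: at [57, 93] ⇒ [62, 98]
  CdoI TCTTG/3: at [68, 133, 138] ⇒ [71, 136, 141]

All cut coordinates (distinct, sorted): [6, 17, 36, 50, 57, 62, 71, 84, 98, 114, 136, 141, 156, 167, 195]

Fragments:
  [0,6): 6 bp
  [6,17): 11 bp
  [17,36): 19 bp
  [36,50): 14 bp
  [50,57): 7 bp
  [57,62): 5 bp
  [62,71): 9 bp
  [71,84): 13 bp
  [84,98): 14 bp
  [98,114): 16 bp
  [114,136): 22 bp
  [136,141): 5 bp
  [141,156): 15 bp
  [156,167): 11 bp
  [167,195): 28 bp
  [195,197): 2 bp

[2,5,5,6,7,9,11,11,13,14,14,15,16,19,22,28]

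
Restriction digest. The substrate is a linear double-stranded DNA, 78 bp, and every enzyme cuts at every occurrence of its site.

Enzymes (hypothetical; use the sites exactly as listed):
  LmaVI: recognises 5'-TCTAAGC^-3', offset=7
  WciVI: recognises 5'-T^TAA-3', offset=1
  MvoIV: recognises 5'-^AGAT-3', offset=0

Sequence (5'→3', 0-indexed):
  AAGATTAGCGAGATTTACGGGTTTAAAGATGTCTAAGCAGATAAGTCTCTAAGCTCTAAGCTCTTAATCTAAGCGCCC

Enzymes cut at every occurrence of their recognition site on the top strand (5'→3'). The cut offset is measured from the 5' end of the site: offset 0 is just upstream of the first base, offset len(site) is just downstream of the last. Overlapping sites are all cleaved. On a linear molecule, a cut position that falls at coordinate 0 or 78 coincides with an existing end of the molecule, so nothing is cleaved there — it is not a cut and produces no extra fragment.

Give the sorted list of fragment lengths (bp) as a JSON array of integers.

[1,3,3,4,7,9,10,12,13,16]

Site scan:
  LmaVI (TCTAAGC, off=7): starts [31, 47, 54, 67] → cuts [38, 54, 61, 74]
  WciVI (TTAA, off=1): starts [22, 63] → cuts [23, 64]
  MvoIV (AGAT, off=0): starts [1, 10, 26, 38] → cuts [1, 10, 26, 38]

All cut coordinates (distinct, sorted): [1, 10, 23, 26, 38, 54, 61, 64, 74]

Fragment lengths:
  [0,1): 1 bp
  [1,10): 9 bp
  [10,23): 13 bp
  [23,26): 3 bp
  [26,38): 12 bp
  [38,54): 16 bp
  [54,61): 7 bp
  [61,64): 3 bp
  [64,74): 10 bp
  [74,78): 4 bp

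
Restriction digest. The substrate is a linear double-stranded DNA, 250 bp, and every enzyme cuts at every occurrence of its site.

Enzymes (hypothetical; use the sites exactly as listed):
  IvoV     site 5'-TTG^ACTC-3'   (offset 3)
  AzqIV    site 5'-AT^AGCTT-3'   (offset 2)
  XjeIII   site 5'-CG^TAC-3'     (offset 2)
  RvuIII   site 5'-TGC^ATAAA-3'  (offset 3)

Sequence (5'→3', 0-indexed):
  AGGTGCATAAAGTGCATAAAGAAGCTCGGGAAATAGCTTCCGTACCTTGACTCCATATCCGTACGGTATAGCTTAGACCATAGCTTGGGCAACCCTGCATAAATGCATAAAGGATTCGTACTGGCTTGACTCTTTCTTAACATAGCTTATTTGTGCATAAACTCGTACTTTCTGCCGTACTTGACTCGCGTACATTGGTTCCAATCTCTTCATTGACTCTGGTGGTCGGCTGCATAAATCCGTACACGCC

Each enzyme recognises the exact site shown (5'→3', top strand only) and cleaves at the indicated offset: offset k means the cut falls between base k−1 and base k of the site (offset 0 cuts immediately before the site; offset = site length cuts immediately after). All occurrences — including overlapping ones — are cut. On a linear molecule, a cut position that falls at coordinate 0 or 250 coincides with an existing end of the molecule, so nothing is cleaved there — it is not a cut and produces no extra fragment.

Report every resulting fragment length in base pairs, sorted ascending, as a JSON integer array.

[6,6,7,7,8,8,8,8,9,9,9,10,12,12,12,12,13,15,17,18,19,25]

Site scan:
  IvoV (TTGACTC, off=3): starts [46, 125, 180, 212] → cuts [49, 128, 183, 215]
  AzqIV (ATAGCTT, off=2): starts [32, 67, 79, 141] → cuts [34, 69, 81, 143]
  XjeIII (CGTAC, off=2): starts [40, 59, 116, 163, 175, 188, 240] → cuts [42, 61, 118, 165, 177, 190, 242]
  RvuIII (TGCATAAA, off=3): starts [3, 12, 95, 103, 153, 230] → cuts [6, 15, 98, 106, 156, 233]

Pooled cuts: [6, 15, 34, 42, 49, 61, 69, 81, 98, 106, 118, 128, 143, 156, 165, 177, 183, 190, 215, 233, 242]

Fragment lengths:
  [0,6): 6 bp
  [6,15): 9 bp
  [15,34): 19 bp
  [34,42): 8 bp
  [42,49): 7 bp
  [49,61): 12 bp
  [61,69): 8 bp
  [69,81): 12 bp
  [81,98): 17 bp
  [98,106): 8 bp
  [106,118): 12 bp
  [118,128): 10 bp
  [128,143): 15 bp
  [143,156): 13 bp
  [156,165): 9 bp
  [165,177): 12 bp
  [177,183): 6 bp
  [183,190): 7 bp
  [190,215): 25 bp
  [215,233): 18 bp
  [233,242): 9 bp
  [242,250): 8 bp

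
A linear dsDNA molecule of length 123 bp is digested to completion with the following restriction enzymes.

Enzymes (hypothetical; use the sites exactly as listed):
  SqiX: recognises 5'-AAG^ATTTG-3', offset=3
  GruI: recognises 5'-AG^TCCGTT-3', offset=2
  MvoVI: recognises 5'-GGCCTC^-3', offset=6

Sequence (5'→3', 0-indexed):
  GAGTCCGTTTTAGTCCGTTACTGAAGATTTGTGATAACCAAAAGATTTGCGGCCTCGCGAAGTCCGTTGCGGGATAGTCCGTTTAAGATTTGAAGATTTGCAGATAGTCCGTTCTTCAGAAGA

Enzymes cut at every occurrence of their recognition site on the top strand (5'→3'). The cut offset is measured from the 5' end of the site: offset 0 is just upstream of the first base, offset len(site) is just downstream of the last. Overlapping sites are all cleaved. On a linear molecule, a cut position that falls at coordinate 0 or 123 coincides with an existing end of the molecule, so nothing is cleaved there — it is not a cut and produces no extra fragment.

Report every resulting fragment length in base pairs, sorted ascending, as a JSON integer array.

[3,6,8,10,10,12,12,13,15,16,18]

Per-enzyme occurrences:
  SqiX (AAGATTTG, off=3): starts [23, 41, 84, 92] → cuts [26, 44, 87, 95]
  GruI (AGTCCGTT, off=2): starts [1, 11, 60, 75, 105] → cuts [3, 13, 62, 77, 107]
  MvoVI (GGCCTC, off=6): starts [50] → cuts [56]

All cut coordinates (distinct, sorted): [3, 13, 26, 44, 56, 62, 77, 87, 95, 107]

Fragments:
  [0,3): 3 bp
  [3,13): 10 bp
  [13,26): 13 bp
  [26,44): 18 bp
  [44,56): 12 bp
  [56,62): 6 bp
  [62,77): 15 bp
  [77,87): 10 bp
  [87,95): 8 bp
  [95,107): 12 bp
  [107,123): 16 bp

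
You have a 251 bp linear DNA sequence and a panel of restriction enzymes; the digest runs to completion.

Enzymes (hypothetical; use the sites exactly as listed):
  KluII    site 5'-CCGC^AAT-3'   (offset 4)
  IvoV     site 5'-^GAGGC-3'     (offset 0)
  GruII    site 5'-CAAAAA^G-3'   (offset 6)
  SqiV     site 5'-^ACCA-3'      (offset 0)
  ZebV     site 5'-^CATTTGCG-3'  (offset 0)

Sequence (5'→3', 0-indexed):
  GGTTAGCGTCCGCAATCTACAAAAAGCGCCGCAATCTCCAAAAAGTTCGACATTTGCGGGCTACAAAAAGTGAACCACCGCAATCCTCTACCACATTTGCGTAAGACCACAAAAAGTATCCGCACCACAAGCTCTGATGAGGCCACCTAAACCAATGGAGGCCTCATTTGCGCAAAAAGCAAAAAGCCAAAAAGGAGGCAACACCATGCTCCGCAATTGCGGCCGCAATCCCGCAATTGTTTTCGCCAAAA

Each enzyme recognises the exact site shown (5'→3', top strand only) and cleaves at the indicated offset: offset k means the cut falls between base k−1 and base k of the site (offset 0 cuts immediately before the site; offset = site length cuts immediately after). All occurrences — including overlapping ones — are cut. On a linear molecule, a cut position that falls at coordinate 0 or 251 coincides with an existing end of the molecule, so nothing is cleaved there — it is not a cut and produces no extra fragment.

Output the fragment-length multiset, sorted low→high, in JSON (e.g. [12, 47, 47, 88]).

[1,4,4,6,7,7,7,7,8,8,8,8,8,8,10,12,12,12,12,12,12,13,14,15,17,19]

Per-enzyme occurrences:
  KluII (CCGCAAT, off=4): starts [9, 28, 77, 210, 222, 230] → cuts [13, 32, 81, 214, 226, 234]
  IvoV (GAGGC, off=0): starts [138, 157, 194] → cuts [138, 157, 194]
  GruII (CAAAAAG, off=6): starts [19, 38, 63, 109, 172, 179, 187] → cuts [25, 44, 69, 115, 178, 185, 193]
  SqiV (ACCA, off=0): starts [73, 89, 105, 123, 150, 202] → cuts [73, 89, 105, 123, 150, 202]
  ZebV (CATTTGCG, off=0): starts [50, 93, 164] → cuts [50, 93, 164]

All cut coordinates (distinct, sorted): [13, 25, 32, 44, 50, 69, 73, 81, 89, 93, 105, 115, 123, 138, 150, 157, 164, 178, 185, 193, 194, 202, 214, 226, 234]

Fragments:
  [0,13): 13 bp
  [13,25): 12 bp
  [25,32): 7 bp
  [32,44): 12 bp
  [44,50): 6 bp
  [50,69): 19 bp
  [69,73): 4 bp
  [73,81): 8 bp
  [81,89): 8 bp
  [89,93): 4 bp
  [93,105): 12 bp
  [105,115): 10 bp
  [115,123): 8 bp
  [123,138): 15 bp
  [138,150): 12 bp
  [150,157): 7 bp
  [157,164): 7 bp
  [164,178): 14 bp
  [178,185): 7 bp
  [185,193): 8 bp
  [193,194): 1 bp
  [194,202): 8 bp
  [202,214): 12 bp
  [214,226): 12 bp
  [226,234): 8 bp
  [234,251): 17 bp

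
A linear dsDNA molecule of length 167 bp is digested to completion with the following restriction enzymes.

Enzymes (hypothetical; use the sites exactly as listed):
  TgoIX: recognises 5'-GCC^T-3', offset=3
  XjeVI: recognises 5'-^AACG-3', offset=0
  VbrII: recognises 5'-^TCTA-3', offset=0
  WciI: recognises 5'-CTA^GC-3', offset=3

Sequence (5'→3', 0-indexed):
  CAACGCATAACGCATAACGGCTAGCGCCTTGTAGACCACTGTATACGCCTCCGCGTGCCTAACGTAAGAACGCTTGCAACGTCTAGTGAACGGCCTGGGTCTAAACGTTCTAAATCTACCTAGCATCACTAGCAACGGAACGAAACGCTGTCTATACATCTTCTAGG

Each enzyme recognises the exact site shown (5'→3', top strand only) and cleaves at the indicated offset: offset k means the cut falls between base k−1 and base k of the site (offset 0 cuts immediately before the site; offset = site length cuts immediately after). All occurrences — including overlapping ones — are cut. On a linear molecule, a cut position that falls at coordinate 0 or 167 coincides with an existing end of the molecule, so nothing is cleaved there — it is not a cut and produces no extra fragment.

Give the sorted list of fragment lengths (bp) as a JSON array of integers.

[1,1,2,4,4,4,5,5,5,5,6,6,7,7,7,7,7,8,8,8,9,9,10,11,21]

Site scan:
  TgoIX (GCCT, off=3): starts [25, 46, 56, 92] → cuts [28, 49, 59, 95]
  XjeVI (AACG, off=0): starts [1, 8, 15, 60, 68, 77, 88, 103, 133, 138, 143] → cuts [1, 8, 15, 60, 68, 77, 88, 103, 133, 138, 143]
  VbrII (TCTA, off=0): starts [81, 99, 108, 114, 150, 161] → cuts [81, 99, 108, 114, 150, 161]
  WciI (CTAGC, off=3): starts [20, 119, 128] → cuts [23, 122, 131]

All cut coordinates (distinct, sorted): [1, 8, 15, 23, 28, 49, 59, 60, 68, 77, 81, 88, 95, 99, 103, 108, 114, 122, 131, 133, 138, 143, 150, 161]

Fragments:
  [0,1): 1 bp
  [1,8): 7 bp
  [8,15): 7 bp
  [15,23): 8 bp
  [23,28): 5 bp
  [28,49): 21 bp
  [49,59): 10 bp
  [59,60): 1 bp
  [60,68): 8 bp
  [68,77): 9 bp
  [77,81): 4 bp
  [81,88): 7 bp
  [88,95): 7 bp
  [95,99): 4 bp
  [99,103): 4 bp
  [103,108): 5 bp
  [108,114): 6 bp
  [114,122): 8 bp
  [122,131): 9 bp
  [131,133): 2 bp
  [133,138): 5 bp
  [138,143): 5 bp
  [143,150): 7 bp
  [150,161): 11 bp
  [161,167): 6 bp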